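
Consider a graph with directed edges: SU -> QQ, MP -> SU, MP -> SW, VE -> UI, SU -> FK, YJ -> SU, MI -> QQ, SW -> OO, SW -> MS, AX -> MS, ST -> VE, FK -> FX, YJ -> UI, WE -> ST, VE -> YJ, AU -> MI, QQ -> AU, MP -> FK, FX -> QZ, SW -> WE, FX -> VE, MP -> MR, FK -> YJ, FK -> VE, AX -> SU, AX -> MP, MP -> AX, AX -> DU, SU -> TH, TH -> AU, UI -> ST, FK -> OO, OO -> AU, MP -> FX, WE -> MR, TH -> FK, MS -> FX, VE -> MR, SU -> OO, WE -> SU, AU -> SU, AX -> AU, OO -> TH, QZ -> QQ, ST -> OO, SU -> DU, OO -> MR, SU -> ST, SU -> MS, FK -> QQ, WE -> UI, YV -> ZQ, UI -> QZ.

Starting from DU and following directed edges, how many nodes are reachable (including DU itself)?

BFS from DU visits: DU
Reachable nodes: 1 of 22 total.

1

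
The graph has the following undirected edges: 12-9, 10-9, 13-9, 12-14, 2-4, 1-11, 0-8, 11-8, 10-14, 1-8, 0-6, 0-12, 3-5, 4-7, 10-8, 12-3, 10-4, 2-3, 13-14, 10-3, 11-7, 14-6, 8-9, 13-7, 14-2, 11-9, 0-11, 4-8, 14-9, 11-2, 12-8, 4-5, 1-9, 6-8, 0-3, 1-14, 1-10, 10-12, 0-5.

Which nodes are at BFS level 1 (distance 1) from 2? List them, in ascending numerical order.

3, 4, 11, 14

Level 0: 2
Level 1: 3, 4, 11, 14
Level 2: 0, 1, 5, 6, 7, 8, 9, 10, 12, 13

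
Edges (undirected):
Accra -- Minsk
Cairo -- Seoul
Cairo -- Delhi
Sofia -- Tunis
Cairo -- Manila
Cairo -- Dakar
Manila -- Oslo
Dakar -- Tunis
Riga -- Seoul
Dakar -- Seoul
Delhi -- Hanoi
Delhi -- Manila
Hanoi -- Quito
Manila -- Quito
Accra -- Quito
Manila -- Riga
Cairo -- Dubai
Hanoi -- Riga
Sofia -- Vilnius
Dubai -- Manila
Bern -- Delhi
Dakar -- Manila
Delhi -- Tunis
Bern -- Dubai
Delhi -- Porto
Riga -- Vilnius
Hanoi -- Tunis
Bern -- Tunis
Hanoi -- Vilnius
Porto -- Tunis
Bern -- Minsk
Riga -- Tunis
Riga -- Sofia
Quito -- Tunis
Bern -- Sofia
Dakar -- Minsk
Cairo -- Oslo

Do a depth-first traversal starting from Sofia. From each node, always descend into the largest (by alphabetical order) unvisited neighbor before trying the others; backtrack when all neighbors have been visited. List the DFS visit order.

Sofia, Vilnius, Riga, Tunis, Quito, Manila, Oslo, Cairo, Seoul, Dakar, Minsk, Bern, Dubai, Delhi, Porto, Hanoi, Accra

Visit Sofia
Sofia → Vilnius
Vilnius → Riga
Riga → Tunis
Tunis → Quito
Quito → Manila
Manila → Oslo
Oslo → Cairo
Cairo → Seoul
Seoul → Dakar
Dakar → Minsk
Minsk → Bern
Bern → Dubai
Bern → Delhi
Delhi → Porto
Delhi → Hanoi
Minsk → Accra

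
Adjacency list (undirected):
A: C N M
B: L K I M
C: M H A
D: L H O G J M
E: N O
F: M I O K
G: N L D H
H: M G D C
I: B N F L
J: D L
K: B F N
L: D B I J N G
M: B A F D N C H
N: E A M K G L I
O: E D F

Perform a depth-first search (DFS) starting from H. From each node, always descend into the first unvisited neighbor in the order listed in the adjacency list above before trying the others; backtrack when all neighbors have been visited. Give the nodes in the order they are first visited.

H → M → B → L → D → O → E → N → A → C → K → F → I → G → J

Visit H
H → M
M → B
B → L
L → D
D → O
O → E
E → N
N → A
A → C
N → K
K → F
F → I
N → G
D → J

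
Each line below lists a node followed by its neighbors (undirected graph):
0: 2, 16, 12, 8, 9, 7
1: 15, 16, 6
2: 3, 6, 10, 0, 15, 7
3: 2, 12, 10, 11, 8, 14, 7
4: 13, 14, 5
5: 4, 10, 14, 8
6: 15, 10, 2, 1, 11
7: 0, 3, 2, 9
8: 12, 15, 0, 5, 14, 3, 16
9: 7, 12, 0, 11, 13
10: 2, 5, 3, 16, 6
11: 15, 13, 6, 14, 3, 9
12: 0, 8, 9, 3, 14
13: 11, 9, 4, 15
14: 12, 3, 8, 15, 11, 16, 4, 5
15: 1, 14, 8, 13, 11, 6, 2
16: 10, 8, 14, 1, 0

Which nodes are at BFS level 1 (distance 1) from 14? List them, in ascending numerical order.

Level 0: 14
Level 1: 3, 4, 5, 8, 11, 12, 15, 16
Level 2: 0, 1, 2, 6, 7, 9, 10, 13

3, 4, 5, 8, 11, 12, 15, 16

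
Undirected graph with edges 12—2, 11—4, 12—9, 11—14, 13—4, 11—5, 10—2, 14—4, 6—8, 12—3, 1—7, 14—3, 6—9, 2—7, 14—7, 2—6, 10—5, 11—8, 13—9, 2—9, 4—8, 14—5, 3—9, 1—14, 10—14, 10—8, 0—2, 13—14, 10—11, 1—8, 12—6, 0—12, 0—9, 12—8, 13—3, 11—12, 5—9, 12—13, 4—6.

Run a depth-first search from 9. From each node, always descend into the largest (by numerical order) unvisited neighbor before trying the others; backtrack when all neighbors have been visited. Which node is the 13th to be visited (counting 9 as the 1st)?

4

Visit 9
9 → 13
13 → 14
14 → 11
11 → 12
12 → 8
8 → 10
10 → 5
10 → 2
2 → 7
7 → 1
2 → 6
6 → 4
2 → 0
12 → 3

Visit order: 9, 13, 14, 11, 12, 8, 10, 5, 2, 7, 1, 6, 4, 0, 3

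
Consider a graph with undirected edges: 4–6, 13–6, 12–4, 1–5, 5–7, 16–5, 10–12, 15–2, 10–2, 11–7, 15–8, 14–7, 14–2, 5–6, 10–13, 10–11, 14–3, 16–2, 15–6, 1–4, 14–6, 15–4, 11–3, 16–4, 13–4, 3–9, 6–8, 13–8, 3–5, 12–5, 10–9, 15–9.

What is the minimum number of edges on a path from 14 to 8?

2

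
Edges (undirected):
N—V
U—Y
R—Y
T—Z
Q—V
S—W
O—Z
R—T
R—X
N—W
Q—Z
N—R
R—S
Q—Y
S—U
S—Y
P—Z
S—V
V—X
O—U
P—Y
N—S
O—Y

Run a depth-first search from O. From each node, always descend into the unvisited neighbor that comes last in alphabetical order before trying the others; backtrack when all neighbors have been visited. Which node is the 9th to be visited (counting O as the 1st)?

N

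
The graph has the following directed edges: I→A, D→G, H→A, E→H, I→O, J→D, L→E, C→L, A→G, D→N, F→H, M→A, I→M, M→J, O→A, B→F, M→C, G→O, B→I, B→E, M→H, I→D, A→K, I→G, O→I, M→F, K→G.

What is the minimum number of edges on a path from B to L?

4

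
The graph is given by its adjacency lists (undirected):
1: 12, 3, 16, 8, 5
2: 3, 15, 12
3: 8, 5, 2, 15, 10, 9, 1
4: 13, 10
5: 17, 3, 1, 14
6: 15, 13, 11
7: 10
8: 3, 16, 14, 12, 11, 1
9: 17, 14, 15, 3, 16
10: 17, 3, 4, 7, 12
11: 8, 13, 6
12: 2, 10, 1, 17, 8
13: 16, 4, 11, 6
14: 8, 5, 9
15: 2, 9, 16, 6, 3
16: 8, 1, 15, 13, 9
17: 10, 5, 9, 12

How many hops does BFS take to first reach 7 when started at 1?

Level 0: 1
Level 1: 3, 5, 8, 12, 16
Level 2: 2, 9, 10, 11, 13, 14, 15, 17
Level 3: 4, 6, 7
7 first appears at level 3.

3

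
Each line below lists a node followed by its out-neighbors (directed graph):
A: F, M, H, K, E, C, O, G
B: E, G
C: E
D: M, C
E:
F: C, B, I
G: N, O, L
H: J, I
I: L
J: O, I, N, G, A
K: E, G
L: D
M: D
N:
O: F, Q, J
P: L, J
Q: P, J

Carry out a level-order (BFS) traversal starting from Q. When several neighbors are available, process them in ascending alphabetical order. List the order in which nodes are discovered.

Q → J → P → A → G → I → N → O → L → C → E → F → H → K → M → D → B

Visit Q; enqueue J, P → queue [J, P]
Visit J; enqueue A, G, I, N, O → queue [P, A, G, I, N, O]
Visit P; enqueue L → queue [A, G, I, N, O, L]
Visit A; enqueue C, E, F, H, K, M → queue [G, I, N, O, L, C, E, F, H, K, M]
Visit G → queue [I, N, O, L, C, E, F, H, K, M]
Visit I → queue [N, O, L, C, E, F, H, K, M]
Visit N → queue [O, L, C, E, F, H, K, M]
Visit O → queue [L, C, E, F, H, K, M]
Visit L; enqueue D → queue [C, E, F, H, K, M, D]
Visit C → queue [E, F, H, K, M, D]
Visit E → queue [F, H, K, M, D]
Visit F; enqueue B → queue [H, K, M, D, B]
Visit H → queue [K, M, D, B]
Visit K → queue [M, D, B]
Visit M → queue [D, B]
Visit D → queue [B]
Visit B → queue []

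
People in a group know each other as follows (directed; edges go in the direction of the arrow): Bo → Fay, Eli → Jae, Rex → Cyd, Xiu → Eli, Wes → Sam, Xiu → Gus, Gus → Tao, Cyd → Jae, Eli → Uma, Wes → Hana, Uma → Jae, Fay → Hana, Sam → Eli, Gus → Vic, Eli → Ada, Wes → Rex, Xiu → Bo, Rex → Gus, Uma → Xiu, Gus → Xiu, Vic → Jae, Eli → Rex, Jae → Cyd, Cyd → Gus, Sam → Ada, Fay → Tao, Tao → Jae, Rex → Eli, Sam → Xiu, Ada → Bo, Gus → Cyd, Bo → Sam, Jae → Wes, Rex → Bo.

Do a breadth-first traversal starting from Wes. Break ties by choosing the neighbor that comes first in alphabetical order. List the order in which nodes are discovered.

Wes, Hana, Rex, Sam, Bo, Cyd, Eli, Gus, Ada, Xiu, Fay, Jae, Uma, Tao, Vic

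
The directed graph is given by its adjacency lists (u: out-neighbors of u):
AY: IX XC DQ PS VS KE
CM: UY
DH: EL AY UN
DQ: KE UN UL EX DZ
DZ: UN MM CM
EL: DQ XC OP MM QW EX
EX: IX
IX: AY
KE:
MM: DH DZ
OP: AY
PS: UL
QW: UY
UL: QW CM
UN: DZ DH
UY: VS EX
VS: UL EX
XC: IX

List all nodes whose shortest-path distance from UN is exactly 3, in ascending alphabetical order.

DQ, EX, IX, KE, OP, PS, QW, UY, VS, XC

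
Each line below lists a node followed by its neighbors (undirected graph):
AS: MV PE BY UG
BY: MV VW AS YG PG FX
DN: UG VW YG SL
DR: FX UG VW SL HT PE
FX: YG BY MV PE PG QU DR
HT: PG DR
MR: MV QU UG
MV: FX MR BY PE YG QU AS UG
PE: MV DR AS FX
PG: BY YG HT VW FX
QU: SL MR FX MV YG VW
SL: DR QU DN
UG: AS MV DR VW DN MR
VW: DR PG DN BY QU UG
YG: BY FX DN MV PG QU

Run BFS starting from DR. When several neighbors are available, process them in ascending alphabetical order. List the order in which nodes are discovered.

DR, FX, HT, PE, SL, UG, VW, BY, MV, PG, QU, YG, AS, DN, MR

Visit DR; enqueue FX, HT, PE, SL, UG, VW → queue [FX, HT, PE, SL, UG, VW]
Visit FX; enqueue BY, MV, PG, QU, YG → queue [HT, PE, SL, UG, VW, BY, MV, PG, QU, YG]
Visit HT → queue [PE, SL, UG, VW, BY, MV, PG, QU, YG]
Visit PE; enqueue AS → queue [SL, UG, VW, BY, MV, PG, QU, YG, AS]
Visit SL; enqueue DN → queue [UG, VW, BY, MV, PG, QU, YG, AS, DN]
Visit UG; enqueue MR → queue [VW, BY, MV, PG, QU, YG, AS, DN, MR]
Visit VW → queue [BY, MV, PG, QU, YG, AS, DN, MR]
Visit BY → queue [MV, PG, QU, YG, AS, DN, MR]
Visit MV → queue [PG, QU, YG, AS, DN, MR]
Visit PG → queue [QU, YG, AS, DN, MR]
Visit QU → queue [YG, AS, DN, MR]
Visit YG → queue [AS, DN, MR]
Visit AS → queue [DN, MR]
Visit DN → queue [MR]
Visit MR → queue []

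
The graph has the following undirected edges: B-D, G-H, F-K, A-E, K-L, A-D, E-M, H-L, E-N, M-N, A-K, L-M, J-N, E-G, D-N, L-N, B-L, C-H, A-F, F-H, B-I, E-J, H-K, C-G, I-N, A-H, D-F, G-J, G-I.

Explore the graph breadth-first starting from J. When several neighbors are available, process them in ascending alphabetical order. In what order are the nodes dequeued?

J E G N A M C H I D L F K B

Visit J; enqueue E, G, N → queue [E, G, N]
Visit E; enqueue A, M → queue [G, N, A, M]
Visit G; enqueue C, H, I → queue [N, A, M, C, H, I]
Visit N; enqueue D, L → queue [A, M, C, H, I, D, L]
Visit A; enqueue F, K → queue [M, C, H, I, D, L, F, K]
Visit M → queue [C, H, I, D, L, F, K]
Visit C → queue [H, I, D, L, F, K]
Visit H → queue [I, D, L, F, K]
Visit I; enqueue B → queue [D, L, F, K, B]
Visit D → queue [L, F, K, B]
Visit L → queue [F, K, B]
Visit F → queue [K, B]
Visit K → queue [B]
Visit B → queue []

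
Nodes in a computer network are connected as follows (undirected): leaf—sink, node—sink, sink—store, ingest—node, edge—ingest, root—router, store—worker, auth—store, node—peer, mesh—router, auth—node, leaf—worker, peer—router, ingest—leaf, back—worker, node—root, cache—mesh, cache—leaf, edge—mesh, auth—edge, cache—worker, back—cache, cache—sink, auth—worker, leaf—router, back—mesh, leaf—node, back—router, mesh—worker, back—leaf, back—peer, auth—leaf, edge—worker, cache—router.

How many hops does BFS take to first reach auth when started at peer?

Level 0: peer
Level 1: back, node, router
Level 2: auth, cache, ingest, leaf, mesh, root, sink, worker
Level 3: edge, store
auth first appears at level 2.

2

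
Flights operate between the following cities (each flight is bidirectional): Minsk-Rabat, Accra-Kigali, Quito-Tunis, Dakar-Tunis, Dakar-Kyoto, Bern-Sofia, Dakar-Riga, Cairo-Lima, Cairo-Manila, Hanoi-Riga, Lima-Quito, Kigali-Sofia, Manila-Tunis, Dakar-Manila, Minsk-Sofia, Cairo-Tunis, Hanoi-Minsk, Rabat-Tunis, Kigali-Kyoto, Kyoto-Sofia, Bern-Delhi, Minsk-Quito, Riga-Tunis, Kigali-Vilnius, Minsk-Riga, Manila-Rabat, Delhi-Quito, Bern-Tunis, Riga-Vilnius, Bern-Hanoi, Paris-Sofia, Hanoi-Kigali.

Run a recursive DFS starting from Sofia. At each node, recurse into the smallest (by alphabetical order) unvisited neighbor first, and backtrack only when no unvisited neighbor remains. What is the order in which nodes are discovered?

Sofia, Bern, Delhi, Quito, Lima, Cairo, Manila, Dakar, Kyoto, Kigali, Accra, Hanoi, Minsk, Rabat, Tunis, Riga, Vilnius, Paris

Visit Sofia
Sofia → Bern
Bern → Delhi
Delhi → Quito
Quito → Lima
Lima → Cairo
Cairo → Manila
Manila → Dakar
Dakar → Kyoto
Kyoto → Kigali
Kigali → Accra
Kigali → Hanoi
Hanoi → Minsk
Minsk → Rabat
Rabat → Tunis
Tunis → Riga
Riga → Vilnius
Sofia → Paris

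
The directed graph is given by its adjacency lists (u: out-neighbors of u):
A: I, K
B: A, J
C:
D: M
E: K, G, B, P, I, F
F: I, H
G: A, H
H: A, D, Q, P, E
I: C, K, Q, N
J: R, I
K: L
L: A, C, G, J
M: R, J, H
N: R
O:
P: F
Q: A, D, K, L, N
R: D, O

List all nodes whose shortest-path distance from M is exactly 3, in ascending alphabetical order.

Level 0: M
Level 1: H, J, R
Level 2: A, D, E, I, O, P, Q
Level 3: B, C, F, G, K, L, N

B, C, F, G, K, L, N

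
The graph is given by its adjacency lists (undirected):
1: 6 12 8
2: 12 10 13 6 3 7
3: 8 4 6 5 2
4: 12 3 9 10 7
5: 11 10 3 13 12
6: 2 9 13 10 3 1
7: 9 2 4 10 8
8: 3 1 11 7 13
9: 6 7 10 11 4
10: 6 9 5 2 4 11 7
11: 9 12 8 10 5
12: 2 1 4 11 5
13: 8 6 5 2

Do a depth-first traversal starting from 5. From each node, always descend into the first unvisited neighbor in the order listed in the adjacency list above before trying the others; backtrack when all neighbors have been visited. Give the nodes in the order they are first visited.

5 11 9 6 2 12 1 8 3 4 10 7 13

Visit 5
5 → 11
11 → 9
9 → 6
6 → 2
2 → 12
12 → 1
1 → 8
8 → 3
3 → 4
4 → 10
10 → 7
8 → 13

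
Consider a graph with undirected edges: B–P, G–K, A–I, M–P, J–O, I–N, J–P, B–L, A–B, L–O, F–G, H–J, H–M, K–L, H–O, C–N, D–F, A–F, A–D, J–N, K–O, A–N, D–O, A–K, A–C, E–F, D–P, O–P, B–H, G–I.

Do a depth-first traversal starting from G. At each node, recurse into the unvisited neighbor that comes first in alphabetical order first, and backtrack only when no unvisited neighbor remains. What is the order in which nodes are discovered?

G, F, A, B, H, J, N, C, I, O, D, P, M, K, L, E

Visit G
G → F
F → A
A → B
B → H
H → J
J → N
N → C
N → I
J → O
O → D
D → P
P → M
O → K
K → L
F → E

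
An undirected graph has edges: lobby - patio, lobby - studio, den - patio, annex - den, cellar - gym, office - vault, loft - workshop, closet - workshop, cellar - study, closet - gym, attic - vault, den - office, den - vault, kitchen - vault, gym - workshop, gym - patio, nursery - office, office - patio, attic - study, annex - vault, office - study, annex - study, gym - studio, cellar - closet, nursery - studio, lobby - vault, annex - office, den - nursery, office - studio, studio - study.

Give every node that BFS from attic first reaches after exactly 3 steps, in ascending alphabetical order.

closet, gym, nursery, patio

Level 0: attic
Level 1: study, vault
Level 2: annex, cellar, den, kitchen, lobby, office, studio
Level 3: closet, gym, nursery, patio
Level 4: workshop
Level 5: loft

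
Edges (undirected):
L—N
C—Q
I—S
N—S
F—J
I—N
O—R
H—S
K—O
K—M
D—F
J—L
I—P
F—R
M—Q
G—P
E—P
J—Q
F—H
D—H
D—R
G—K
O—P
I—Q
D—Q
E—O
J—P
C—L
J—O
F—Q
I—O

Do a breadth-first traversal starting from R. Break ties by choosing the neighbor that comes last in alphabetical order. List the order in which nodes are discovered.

Visit R; enqueue O, F, D → queue [O, F, D]
Visit O; enqueue P, K, J, I, E → queue [F, D, P, K, J, I, E]
Visit F; enqueue Q, H → queue [D, P, K, J, I, E, Q, H]
Visit D → queue [P, K, J, I, E, Q, H]
Visit P; enqueue G → queue [K, J, I, E, Q, H, G]
Visit K; enqueue M → queue [J, I, E, Q, H, G, M]
Visit J; enqueue L → queue [I, E, Q, H, G, M, L]
Visit I; enqueue S, N → queue [E, Q, H, G, M, L, S, N]
Visit E → queue [Q, H, G, M, L, S, N]
Visit Q; enqueue C → queue [H, G, M, L, S, N, C]
Visit H → queue [G, M, L, S, N, C]
Visit G → queue [M, L, S, N, C]
Visit M → queue [L, S, N, C]
Visit L → queue [S, N, C]
Visit S → queue [N, C]
Visit N → queue [C]
Visit C → queue []

R O F D P K J I E Q H G M L S N C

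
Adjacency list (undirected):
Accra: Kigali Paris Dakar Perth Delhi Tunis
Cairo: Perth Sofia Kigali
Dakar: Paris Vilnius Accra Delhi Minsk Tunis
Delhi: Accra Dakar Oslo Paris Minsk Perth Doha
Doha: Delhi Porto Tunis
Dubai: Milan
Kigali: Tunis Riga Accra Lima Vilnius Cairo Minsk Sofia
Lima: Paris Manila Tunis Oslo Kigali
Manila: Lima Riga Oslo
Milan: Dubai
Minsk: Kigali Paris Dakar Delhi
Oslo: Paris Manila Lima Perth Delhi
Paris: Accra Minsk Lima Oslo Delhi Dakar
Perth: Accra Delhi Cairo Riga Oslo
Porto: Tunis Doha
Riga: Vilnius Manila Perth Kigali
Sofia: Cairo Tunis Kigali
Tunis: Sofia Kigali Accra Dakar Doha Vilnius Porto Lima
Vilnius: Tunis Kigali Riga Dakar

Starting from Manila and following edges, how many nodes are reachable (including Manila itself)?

BFS from Manila visits: Manila, Lima, Riga, Oslo, Paris, Tunis, Kigali, Vilnius, Perth, Delhi, Accra, Minsk, Dakar, Sofia, Doha, Porto, Cairo
Reachable nodes: 17 of 19 total.

17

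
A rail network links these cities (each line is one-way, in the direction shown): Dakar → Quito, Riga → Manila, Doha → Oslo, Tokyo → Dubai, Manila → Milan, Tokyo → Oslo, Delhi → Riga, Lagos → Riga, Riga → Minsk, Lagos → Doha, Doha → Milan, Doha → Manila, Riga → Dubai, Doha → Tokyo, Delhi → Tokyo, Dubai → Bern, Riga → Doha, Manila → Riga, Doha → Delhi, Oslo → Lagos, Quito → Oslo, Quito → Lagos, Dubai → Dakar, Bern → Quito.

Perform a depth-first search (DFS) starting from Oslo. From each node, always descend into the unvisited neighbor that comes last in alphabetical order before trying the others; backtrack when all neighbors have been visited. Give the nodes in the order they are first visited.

Oslo → Lagos → Riga → Minsk → Manila → Milan → Dubai → Dakar → Quito → Bern → Doha → Tokyo → Delhi

Visit Oslo
Oslo → Lagos
Lagos → Riga
Riga → Minsk
Riga → Manila
Manila → Milan
Riga → Dubai
Dubai → Dakar
Dakar → Quito
Dubai → Bern
Riga → Doha
Doha → Tokyo
Doha → Delhi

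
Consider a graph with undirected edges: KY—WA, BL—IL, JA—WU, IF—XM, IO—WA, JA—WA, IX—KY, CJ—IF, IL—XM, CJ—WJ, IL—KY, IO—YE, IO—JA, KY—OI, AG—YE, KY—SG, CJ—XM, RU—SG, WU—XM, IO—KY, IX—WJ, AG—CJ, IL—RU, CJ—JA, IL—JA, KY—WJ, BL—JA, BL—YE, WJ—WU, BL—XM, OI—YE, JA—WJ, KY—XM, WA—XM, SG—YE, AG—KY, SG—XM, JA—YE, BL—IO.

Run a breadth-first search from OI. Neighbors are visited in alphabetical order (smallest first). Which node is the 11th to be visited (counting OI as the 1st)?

Visit OI; enqueue KY, YE → queue [KY, YE]
Visit KY; enqueue AG, IL, IO, IX, SG, WA, WJ, XM → queue [YE, AG, IL, IO, IX, SG, WA, WJ, XM]
Visit YE; enqueue BL, JA → queue [AG, IL, IO, IX, SG, WA, WJ, XM, BL, JA]
Visit AG; enqueue CJ → queue [IL, IO, IX, SG, WA, WJ, XM, BL, JA, CJ]
Visit IL; enqueue RU → queue [IO, IX, SG, WA, WJ, XM, BL, JA, CJ, RU]
Visit IO → queue [IX, SG, WA, WJ, XM, BL, JA, CJ, RU]
Visit IX → queue [SG, WA, WJ, XM, BL, JA, CJ, RU]
Visit SG → queue [WA, WJ, XM, BL, JA, CJ, RU]
Visit WA → queue [WJ, XM, BL, JA, CJ, RU]
Visit WJ; enqueue WU → queue [XM, BL, JA, CJ, RU, WU]
Visit XM; enqueue IF → queue [BL, JA, CJ, RU, WU, IF]
Visit BL → queue [JA, CJ, RU, WU, IF]
Visit JA → queue [CJ, RU, WU, IF]
Visit CJ → queue [RU, WU, IF]
Visit RU → queue [WU, IF]
Visit WU → queue [IF]
Visit IF → queue []

Visit order: OI, KY, YE, AG, IL, IO, IX, SG, WA, WJ, XM, BL, JA, CJ, RU, WU, IF

XM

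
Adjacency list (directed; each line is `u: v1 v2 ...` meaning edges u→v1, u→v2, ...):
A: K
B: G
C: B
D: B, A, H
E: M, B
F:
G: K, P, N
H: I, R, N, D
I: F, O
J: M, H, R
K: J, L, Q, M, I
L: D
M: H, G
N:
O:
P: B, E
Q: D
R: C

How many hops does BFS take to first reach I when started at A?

2

Level 0: A
Level 1: K
Level 2: I, J, L, M, Q
Level 3: D, F, G, H, O, R
Level 4: B, C, N, P
Level 5: E
I first appears at level 2.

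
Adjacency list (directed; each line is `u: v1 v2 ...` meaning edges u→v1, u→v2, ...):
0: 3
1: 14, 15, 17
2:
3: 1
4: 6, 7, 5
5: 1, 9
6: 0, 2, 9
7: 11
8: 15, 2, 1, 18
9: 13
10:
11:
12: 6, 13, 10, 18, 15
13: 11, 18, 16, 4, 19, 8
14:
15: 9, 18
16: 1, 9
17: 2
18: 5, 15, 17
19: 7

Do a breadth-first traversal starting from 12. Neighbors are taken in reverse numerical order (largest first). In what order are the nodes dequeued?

12, 18, 15, 13, 10, 6, 17, 5, 9, 19, 16, 11, 8, 4, 2, 0, 1, 7, 3, 14

Visit 12; enqueue 18, 15, 13, 10, 6 → queue [18, 15, 13, 10, 6]
Visit 18; enqueue 17, 5 → queue [15, 13, 10, 6, 17, 5]
Visit 15; enqueue 9 → queue [13, 10, 6, 17, 5, 9]
Visit 13; enqueue 19, 16, 11, 8, 4 → queue [10, 6, 17, 5, 9, 19, 16, 11, 8, 4]
Visit 10 → queue [6, 17, 5, 9, 19, 16, 11, 8, 4]
Visit 6; enqueue 2, 0 → queue [17, 5, 9, 19, 16, 11, 8, 4, 2, 0]
Visit 17 → queue [5, 9, 19, 16, 11, 8, 4, 2, 0]
Visit 5; enqueue 1 → queue [9, 19, 16, 11, 8, 4, 2, 0, 1]
Visit 9 → queue [19, 16, 11, 8, 4, 2, 0, 1]
Visit 19; enqueue 7 → queue [16, 11, 8, 4, 2, 0, 1, 7]
Visit 16 → queue [11, 8, 4, 2, 0, 1, 7]
Visit 11 → queue [8, 4, 2, 0, 1, 7]
Visit 8 → queue [4, 2, 0, 1, 7]
Visit 4 → queue [2, 0, 1, 7]
Visit 2 → queue [0, 1, 7]
Visit 0; enqueue 3 → queue [1, 7, 3]
Visit 1; enqueue 14 → queue [7, 3, 14]
Visit 7 → queue [3, 14]
Visit 3 → queue [14]
Visit 14 → queue []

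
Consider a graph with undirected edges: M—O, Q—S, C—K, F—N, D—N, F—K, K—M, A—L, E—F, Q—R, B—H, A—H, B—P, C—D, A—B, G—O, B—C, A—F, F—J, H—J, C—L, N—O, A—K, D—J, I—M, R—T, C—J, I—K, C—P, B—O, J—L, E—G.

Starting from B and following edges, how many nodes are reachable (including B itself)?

BFS from B visits: B, A, C, H, O, P, F, K, L, D, J, G, M, N, E, I
Reachable nodes: 16 of 20 total.

16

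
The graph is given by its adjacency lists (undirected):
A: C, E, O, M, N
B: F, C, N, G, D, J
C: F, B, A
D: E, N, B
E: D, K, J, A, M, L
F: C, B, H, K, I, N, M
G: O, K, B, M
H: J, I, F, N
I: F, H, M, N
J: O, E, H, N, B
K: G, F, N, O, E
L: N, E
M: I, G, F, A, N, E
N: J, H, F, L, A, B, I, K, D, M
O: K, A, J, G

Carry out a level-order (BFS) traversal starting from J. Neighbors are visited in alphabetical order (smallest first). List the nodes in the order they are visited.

J, B, E, H, N, O, C, D, F, G, A, K, L, M, I

Visit J; enqueue B, E, H, N, O → queue [B, E, H, N, O]
Visit B; enqueue C, D, F, G → queue [E, H, N, O, C, D, F, G]
Visit E; enqueue A, K, L, M → queue [H, N, O, C, D, F, G, A, K, L, M]
Visit H; enqueue I → queue [N, O, C, D, F, G, A, K, L, M, I]
Visit N → queue [O, C, D, F, G, A, K, L, M, I]
Visit O → queue [C, D, F, G, A, K, L, M, I]
Visit C → queue [D, F, G, A, K, L, M, I]
Visit D → queue [F, G, A, K, L, M, I]
Visit F → queue [G, A, K, L, M, I]
Visit G → queue [A, K, L, M, I]
Visit A → queue [K, L, M, I]
Visit K → queue [L, M, I]
Visit L → queue [M, I]
Visit M → queue [I]
Visit I → queue []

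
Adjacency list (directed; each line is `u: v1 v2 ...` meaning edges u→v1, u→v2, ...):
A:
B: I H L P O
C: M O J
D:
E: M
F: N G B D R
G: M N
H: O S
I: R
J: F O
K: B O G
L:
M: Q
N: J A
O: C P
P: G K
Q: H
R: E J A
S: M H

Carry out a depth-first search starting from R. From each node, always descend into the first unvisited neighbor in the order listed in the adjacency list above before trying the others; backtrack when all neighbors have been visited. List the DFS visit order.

R E M Q H O C J F N A G B I L P K D S

Visit R
R → E
E → M
M → Q
Q → H
H → O
O → C
C → J
J → F
F → N
N → A
F → G
F → B
B → I
B → L
B → P
P → K
F → D
H → S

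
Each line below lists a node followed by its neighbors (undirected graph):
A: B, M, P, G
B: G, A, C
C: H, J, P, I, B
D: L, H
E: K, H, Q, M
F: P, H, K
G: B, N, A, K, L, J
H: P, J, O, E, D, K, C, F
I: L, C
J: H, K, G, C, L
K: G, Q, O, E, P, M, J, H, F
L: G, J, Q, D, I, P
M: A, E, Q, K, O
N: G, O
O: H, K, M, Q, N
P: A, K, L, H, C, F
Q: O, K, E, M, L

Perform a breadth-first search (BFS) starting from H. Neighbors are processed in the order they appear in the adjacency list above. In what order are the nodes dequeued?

H, P, J, O, E, D, K, C, F, A, L, G, M, Q, N, I, B

Visit H; enqueue P, J, O, E, D, K, C, F → queue [P, J, O, E, D, K, C, F]
Visit P; enqueue A, L → queue [J, O, E, D, K, C, F, A, L]
Visit J; enqueue G → queue [O, E, D, K, C, F, A, L, G]
Visit O; enqueue M, Q, N → queue [E, D, K, C, F, A, L, G, M, Q, N]
Visit E → queue [D, K, C, F, A, L, G, M, Q, N]
Visit D → queue [K, C, F, A, L, G, M, Q, N]
Visit K → queue [C, F, A, L, G, M, Q, N]
Visit C; enqueue I, B → queue [F, A, L, G, M, Q, N, I, B]
Visit F → queue [A, L, G, M, Q, N, I, B]
Visit A → queue [L, G, M, Q, N, I, B]
Visit L → queue [G, M, Q, N, I, B]
Visit G → queue [M, Q, N, I, B]
Visit M → queue [Q, N, I, B]
Visit Q → queue [N, I, B]
Visit N → queue [I, B]
Visit I → queue [B]
Visit B → queue []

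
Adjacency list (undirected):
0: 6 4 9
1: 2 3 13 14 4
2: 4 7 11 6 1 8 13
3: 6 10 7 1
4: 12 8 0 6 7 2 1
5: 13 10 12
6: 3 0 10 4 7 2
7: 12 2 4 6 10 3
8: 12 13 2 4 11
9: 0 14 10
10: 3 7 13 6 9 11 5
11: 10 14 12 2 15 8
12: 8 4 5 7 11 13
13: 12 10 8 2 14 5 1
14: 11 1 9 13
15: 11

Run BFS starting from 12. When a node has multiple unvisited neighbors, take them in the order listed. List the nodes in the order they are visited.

12 -> 8 -> 4 -> 5 -> 7 -> 11 -> 13 -> 2 -> 0 -> 6 -> 1 -> 10 -> 3 -> 14 -> 15 -> 9

Visit 12; enqueue 8, 4, 5, 7, 11, 13 → queue [8, 4, 5, 7, 11, 13]
Visit 8; enqueue 2 → queue [4, 5, 7, 11, 13, 2]
Visit 4; enqueue 0, 6, 1 → queue [5, 7, 11, 13, 2, 0, 6, 1]
Visit 5; enqueue 10 → queue [7, 11, 13, 2, 0, 6, 1, 10]
Visit 7; enqueue 3 → queue [11, 13, 2, 0, 6, 1, 10, 3]
Visit 11; enqueue 14, 15 → queue [13, 2, 0, 6, 1, 10, 3, 14, 15]
Visit 13 → queue [2, 0, 6, 1, 10, 3, 14, 15]
Visit 2 → queue [0, 6, 1, 10, 3, 14, 15]
Visit 0; enqueue 9 → queue [6, 1, 10, 3, 14, 15, 9]
Visit 6 → queue [1, 10, 3, 14, 15, 9]
Visit 1 → queue [10, 3, 14, 15, 9]
Visit 10 → queue [3, 14, 15, 9]
Visit 3 → queue [14, 15, 9]
Visit 14 → queue [15, 9]
Visit 15 → queue [9]
Visit 9 → queue []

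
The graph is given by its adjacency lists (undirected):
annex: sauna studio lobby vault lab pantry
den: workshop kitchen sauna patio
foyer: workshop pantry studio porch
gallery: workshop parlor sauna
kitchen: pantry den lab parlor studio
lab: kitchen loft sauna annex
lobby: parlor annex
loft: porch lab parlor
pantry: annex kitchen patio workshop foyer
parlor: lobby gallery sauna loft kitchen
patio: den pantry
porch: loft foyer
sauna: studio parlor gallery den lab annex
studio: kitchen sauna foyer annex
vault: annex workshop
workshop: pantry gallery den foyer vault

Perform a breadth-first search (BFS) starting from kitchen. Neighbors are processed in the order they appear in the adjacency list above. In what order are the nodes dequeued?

kitchen pantry den lab parlor studio annex patio workshop foyer sauna loft lobby gallery vault porch

Visit kitchen; enqueue pantry, den, lab, parlor, studio → queue [pantry, den, lab, parlor, studio]
Visit pantry; enqueue annex, patio, workshop, foyer → queue [den, lab, parlor, studio, annex, patio, workshop, foyer]
Visit den; enqueue sauna → queue [lab, parlor, studio, annex, patio, workshop, foyer, sauna]
Visit lab; enqueue loft → queue [parlor, studio, annex, patio, workshop, foyer, sauna, loft]
Visit parlor; enqueue lobby, gallery → queue [studio, annex, patio, workshop, foyer, sauna, loft, lobby, gallery]
Visit studio → queue [annex, patio, workshop, foyer, sauna, loft, lobby, gallery]
Visit annex; enqueue vault → queue [patio, workshop, foyer, sauna, loft, lobby, gallery, vault]
Visit patio → queue [workshop, foyer, sauna, loft, lobby, gallery, vault]
Visit workshop → queue [foyer, sauna, loft, lobby, gallery, vault]
Visit foyer; enqueue porch → queue [sauna, loft, lobby, gallery, vault, porch]
Visit sauna → queue [loft, lobby, gallery, vault, porch]
Visit loft → queue [lobby, gallery, vault, porch]
Visit lobby → queue [gallery, vault, porch]
Visit gallery → queue [vault, porch]
Visit vault → queue [porch]
Visit porch → queue []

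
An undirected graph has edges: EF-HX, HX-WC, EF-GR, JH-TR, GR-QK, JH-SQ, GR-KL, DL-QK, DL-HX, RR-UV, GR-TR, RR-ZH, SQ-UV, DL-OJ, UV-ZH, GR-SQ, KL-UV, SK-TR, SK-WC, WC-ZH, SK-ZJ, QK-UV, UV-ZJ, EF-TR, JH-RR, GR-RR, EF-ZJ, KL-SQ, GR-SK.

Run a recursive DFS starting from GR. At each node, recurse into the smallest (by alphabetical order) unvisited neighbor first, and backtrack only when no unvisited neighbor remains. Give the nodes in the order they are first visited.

Visit GR
GR → EF
EF → HX
HX → DL
DL → OJ
DL → QK
QK → UV
UV → KL
KL → SQ
SQ → JH
JH → RR
RR → ZH
ZH → WC
WC → SK
SK → TR
SK → ZJ

GR -> EF -> HX -> DL -> OJ -> QK -> UV -> KL -> SQ -> JH -> RR -> ZH -> WC -> SK -> TR -> ZJ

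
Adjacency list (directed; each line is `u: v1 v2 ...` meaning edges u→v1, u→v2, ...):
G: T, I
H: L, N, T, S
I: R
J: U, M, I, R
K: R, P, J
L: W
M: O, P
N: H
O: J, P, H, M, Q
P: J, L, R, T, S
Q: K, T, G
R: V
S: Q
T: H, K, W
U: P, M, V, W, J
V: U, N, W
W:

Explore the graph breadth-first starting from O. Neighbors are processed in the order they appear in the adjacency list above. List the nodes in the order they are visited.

O, J, P, H, M, Q, U, I, R, L, T, S, N, K, G, V, W

Visit O; enqueue J, P, H, M, Q → queue [J, P, H, M, Q]
Visit J; enqueue U, I, R → queue [P, H, M, Q, U, I, R]
Visit P; enqueue L, T, S → queue [H, M, Q, U, I, R, L, T, S]
Visit H; enqueue N → queue [M, Q, U, I, R, L, T, S, N]
Visit M → queue [Q, U, I, R, L, T, S, N]
Visit Q; enqueue K, G → queue [U, I, R, L, T, S, N, K, G]
Visit U; enqueue V, W → queue [I, R, L, T, S, N, K, G, V, W]
Visit I → queue [R, L, T, S, N, K, G, V, W]
Visit R → queue [L, T, S, N, K, G, V, W]
Visit L → queue [T, S, N, K, G, V, W]
Visit T → queue [S, N, K, G, V, W]
Visit S → queue [N, K, G, V, W]
Visit N → queue [K, G, V, W]
Visit K → queue [G, V, W]
Visit G → queue [V, W]
Visit V → queue [W]
Visit W → queue []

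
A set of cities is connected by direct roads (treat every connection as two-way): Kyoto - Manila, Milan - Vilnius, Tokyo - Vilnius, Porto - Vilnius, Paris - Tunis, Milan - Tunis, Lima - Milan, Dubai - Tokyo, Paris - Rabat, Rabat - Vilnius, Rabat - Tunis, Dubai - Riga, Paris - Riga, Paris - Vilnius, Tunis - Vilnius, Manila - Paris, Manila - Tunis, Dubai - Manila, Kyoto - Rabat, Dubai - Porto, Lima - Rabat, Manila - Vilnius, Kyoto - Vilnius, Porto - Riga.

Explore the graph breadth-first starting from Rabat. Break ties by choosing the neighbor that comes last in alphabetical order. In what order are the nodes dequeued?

Visit Rabat; enqueue Vilnius, Tunis, Paris, Lima, Kyoto → queue [Vilnius, Tunis, Paris, Lima, Kyoto]
Visit Vilnius; enqueue Tokyo, Porto, Milan, Manila → queue [Tunis, Paris, Lima, Kyoto, Tokyo, Porto, Milan, Manila]
Visit Tunis → queue [Paris, Lima, Kyoto, Tokyo, Porto, Milan, Manila]
Visit Paris; enqueue Riga → queue [Lima, Kyoto, Tokyo, Porto, Milan, Manila, Riga]
Visit Lima → queue [Kyoto, Tokyo, Porto, Milan, Manila, Riga]
Visit Kyoto → queue [Tokyo, Porto, Milan, Manila, Riga]
Visit Tokyo; enqueue Dubai → queue [Porto, Milan, Manila, Riga, Dubai]
Visit Porto → queue [Milan, Manila, Riga, Dubai]
Visit Milan → queue [Manila, Riga, Dubai]
Visit Manila → queue [Riga, Dubai]
Visit Riga → queue [Dubai]
Visit Dubai → queue []

Rabat Vilnius Tunis Paris Lima Kyoto Tokyo Porto Milan Manila Riga Dubai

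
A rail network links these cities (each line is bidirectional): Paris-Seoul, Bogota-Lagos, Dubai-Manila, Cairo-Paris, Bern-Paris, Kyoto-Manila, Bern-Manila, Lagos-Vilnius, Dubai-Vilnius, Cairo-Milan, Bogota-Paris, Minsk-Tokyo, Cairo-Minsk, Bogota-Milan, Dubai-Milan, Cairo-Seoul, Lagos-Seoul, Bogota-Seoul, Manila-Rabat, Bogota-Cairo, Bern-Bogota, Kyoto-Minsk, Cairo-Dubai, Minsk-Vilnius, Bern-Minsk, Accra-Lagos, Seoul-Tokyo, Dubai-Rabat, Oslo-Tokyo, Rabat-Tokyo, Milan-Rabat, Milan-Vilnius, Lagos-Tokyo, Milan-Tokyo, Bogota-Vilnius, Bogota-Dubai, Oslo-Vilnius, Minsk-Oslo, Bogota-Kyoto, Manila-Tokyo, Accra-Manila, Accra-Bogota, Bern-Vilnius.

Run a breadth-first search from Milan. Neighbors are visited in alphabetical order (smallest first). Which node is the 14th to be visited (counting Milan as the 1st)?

Visit Milan; enqueue Bogota, Cairo, Dubai, Rabat, Tokyo, Vilnius → queue [Bogota, Cairo, Dubai, Rabat, Tokyo, Vilnius]
Visit Bogota; enqueue Accra, Bern, Kyoto, Lagos, Paris, Seoul → queue [Cairo, Dubai, Rabat, Tokyo, Vilnius, Accra, Bern, Kyoto, Lagos, Paris, Seoul]
Visit Cairo; enqueue Minsk → queue [Dubai, Rabat, Tokyo, Vilnius, Accra, Bern, Kyoto, Lagos, Paris, Seoul, Minsk]
Visit Dubai; enqueue Manila → queue [Rabat, Tokyo, Vilnius, Accra, Bern, Kyoto, Lagos, Paris, Seoul, Minsk, Manila]
Visit Rabat → queue [Tokyo, Vilnius, Accra, Bern, Kyoto, Lagos, Paris, Seoul, Minsk, Manila]
Visit Tokyo; enqueue Oslo → queue [Vilnius, Accra, Bern, Kyoto, Lagos, Paris, Seoul, Minsk, Manila, Oslo]
Visit Vilnius → queue [Accra, Bern, Kyoto, Lagos, Paris, Seoul, Minsk, Manila, Oslo]
Visit Accra → queue [Bern, Kyoto, Lagos, Paris, Seoul, Minsk, Manila, Oslo]
Visit Bern → queue [Kyoto, Lagos, Paris, Seoul, Minsk, Manila, Oslo]
Visit Kyoto → queue [Lagos, Paris, Seoul, Minsk, Manila, Oslo]
Visit Lagos → queue [Paris, Seoul, Minsk, Manila, Oslo]
Visit Paris → queue [Seoul, Minsk, Manila, Oslo]
Visit Seoul → queue [Minsk, Manila, Oslo]
Visit Minsk → queue [Manila, Oslo]
Visit Manila → queue [Oslo]
Visit Oslo → queue []

Visit order: Milan, Bogota, Cairo, Dubai, Rabat, Tokyo, Vilnius, Accra, Bern, Kyoto, Lagos, Paris, Seoul, Minsk, Manila, Oslo

Minsk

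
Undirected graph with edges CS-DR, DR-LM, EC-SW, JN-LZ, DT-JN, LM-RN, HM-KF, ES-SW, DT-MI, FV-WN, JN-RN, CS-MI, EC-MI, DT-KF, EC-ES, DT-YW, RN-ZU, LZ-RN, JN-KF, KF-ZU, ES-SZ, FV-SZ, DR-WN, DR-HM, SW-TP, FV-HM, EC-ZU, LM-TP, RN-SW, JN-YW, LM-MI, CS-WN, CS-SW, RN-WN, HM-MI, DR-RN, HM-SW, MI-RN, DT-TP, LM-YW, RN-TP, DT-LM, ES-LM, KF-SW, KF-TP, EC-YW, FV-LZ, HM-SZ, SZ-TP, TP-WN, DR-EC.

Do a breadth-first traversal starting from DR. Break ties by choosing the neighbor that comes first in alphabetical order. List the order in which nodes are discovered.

Visit DR; enqueue CS, EC, HM, LM, RN, WN → queue [CS, EC, HM, LM, RN, WN]
Visit CS; enqueue MI, SW → queue [EC, HM, LM, RN, WN, MI, SW]
Visit EC; enqueue ES, YW, ZU → queue [HM, LM, RN, WN, MI, SW, ES, YW, ZU]
Visit HM; enqueue FV, KF, SZ → queue [LM, RN, WN, MI, SW, ES, YW, ZU, FV, KF, SZ]
Visit LM; enqueue DT, TP → queue [RN, WN, MI, SW, ES, YW, ZU, FV, KF, SZ, DT, TP]
Visit RN; enqueue JN, LZ → queue [WN, MI, SW, ES, YW, ZU, FV, KF, SZ, DT, TP, JN, LZ]
Visit WN → queue [MI, SW, ES, YW, ZU, FV, KF, SZ, DT, TP, JN, LZ]
Visit MI → queue [SW, ES, YW, ZU, FV, KF, SZ, DT, TP, JN, LZ]
Visit SW → queue [ES, YW, ZU, FV, KF, SZ, DT, TP, JN, LZ]
Visit ES → queue [YW, ZU, FV, KF, SZ, DT, TP, JN, LZ]
Visit YW → queue [ZU, FV, KF, SZ, DT, TP, JN, LZ]
Visit ZU → queue [FV, KF, SZ, DT, TP, JN, LZ]
Visit FV → queue [KF, SZ, DT, TP, JN, LZ]
Visit KF → queue [SZ, DT, TP, JN, LZ]
Visit SZ → queue [DT, TP, JN, LZ]
Visit DT → queue [TP, JN, LZ]
Visit TP → queue [JN, LZ]
Visit JN → queue [LZ]
Visit LZ → queue []

DR, CS, EC, HM, LM, RN, WN, MI, SW, ES, YW, ZU, FV, KF, SZ, DT, TP, JN, LZ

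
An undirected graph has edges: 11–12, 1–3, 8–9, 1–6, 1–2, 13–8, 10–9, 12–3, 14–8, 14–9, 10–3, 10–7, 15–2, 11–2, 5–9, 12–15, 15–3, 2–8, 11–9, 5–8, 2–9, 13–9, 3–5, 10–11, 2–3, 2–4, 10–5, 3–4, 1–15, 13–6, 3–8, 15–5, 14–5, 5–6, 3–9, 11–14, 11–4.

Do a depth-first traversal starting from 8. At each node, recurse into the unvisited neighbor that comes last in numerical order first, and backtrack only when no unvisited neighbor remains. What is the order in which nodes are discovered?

8, 14, 11, 12, 15, 5, 10, 9, 13, 6, 1, 3, 4, 2, 7

Visit 8
8 → 14
14 → 11
11 → 12
12 → 15
15 → 5
5 → 10
10 → 9
9 → 13
13 → 6
6 → 1
1 → 3
3 → 4
4 → 2
10 → 7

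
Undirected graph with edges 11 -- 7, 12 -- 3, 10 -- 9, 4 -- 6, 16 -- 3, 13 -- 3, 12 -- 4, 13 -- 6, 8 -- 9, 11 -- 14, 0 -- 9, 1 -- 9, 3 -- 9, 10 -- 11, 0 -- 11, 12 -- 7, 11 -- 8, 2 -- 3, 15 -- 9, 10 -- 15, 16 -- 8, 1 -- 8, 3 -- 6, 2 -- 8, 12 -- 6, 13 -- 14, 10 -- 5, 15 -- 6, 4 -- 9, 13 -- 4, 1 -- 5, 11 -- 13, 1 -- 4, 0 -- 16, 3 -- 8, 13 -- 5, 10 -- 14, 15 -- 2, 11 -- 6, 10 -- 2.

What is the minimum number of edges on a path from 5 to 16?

3

Level 0: 5
Level 1: 1, 10, 13
Level 2: 2, 3, 4, 6, 8, 9, 11, 14, 15
Level 3: 0, 7, 12, 16
16 first appears at level 3.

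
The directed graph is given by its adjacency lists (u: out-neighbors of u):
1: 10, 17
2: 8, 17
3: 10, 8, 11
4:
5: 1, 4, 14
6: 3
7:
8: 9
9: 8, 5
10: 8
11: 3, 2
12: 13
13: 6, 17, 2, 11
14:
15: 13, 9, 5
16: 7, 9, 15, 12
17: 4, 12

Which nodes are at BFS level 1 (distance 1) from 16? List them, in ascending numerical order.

7, 9, 12, 15

Level 0: 16
Level 1: 7, 9, 12, 15
Level 2: 5, 8, 13
Level 3: 1, 2, 4, 6, 11, 14, 17
Level 4: 3, 10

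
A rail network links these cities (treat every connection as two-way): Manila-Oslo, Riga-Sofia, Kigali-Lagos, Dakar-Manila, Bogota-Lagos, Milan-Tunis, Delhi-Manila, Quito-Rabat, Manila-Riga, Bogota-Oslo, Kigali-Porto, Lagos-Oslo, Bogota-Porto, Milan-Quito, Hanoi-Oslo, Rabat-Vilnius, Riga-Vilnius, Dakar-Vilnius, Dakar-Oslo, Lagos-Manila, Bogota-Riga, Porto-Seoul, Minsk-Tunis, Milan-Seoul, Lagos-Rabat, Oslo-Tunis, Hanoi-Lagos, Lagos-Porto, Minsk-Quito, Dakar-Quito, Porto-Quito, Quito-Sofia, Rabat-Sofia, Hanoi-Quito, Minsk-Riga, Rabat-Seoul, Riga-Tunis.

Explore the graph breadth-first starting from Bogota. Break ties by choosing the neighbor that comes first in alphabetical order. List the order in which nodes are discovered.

Visit Bogota; enqueue Lagos, Oslo, Porto, Riga → queue [Lagos, Oslo, Porto, Riga]
Visit Lagos; enqueue Hanoi, Kigali, Manila, Rabat → queue [Oslo, Porto, Riga, Hanoi, Kigali, Manila, Rabat]
Visit Oslo; enqueue Dakar, Tunis → queue [Porto, Riga, Hanoi, Kigali, Manila, Rabat, Dakar, Tunis]
Visit Porto; enqueue Quito, Seoul → queue [Riga, Hanoi, Kigali, Manila, Rabat, Dakar, Tunis, Quito, Seoul]
Visit Riga; enqueue Minsk, Sofia, Vilnius → queue [Hanoi, Kigali, Manila, Rabat, Dakar, Tunis, Quito, Seoul, Minsk, Sofia, Vilnius]
Visit Hanoi → queue [Kigali, Manila, Rabat, Dakar, Tunis, Quito, Seoul, Minsk, Sofia, Vilnius]
Visit Kigali → queue [Manila, Rabat, Dakar, Tunis, Quito, Seoul, Minsk, Sofia, Vilnius]
Visit Manila; enqueue Delhi → queue [Rabat, Dakar, Tunis, Quito, Seoul, Minsk, Sofia, Vilnius, Delhi]
Visit Rabat → queue [Dakar, Tunis, Quito, Seoul, Minsk, Sofia, Vilnius, Delhi]
Visit Dakar → queue [Tunis, Quito, Seoul, Minsk, Sofia, Vilnius, Delhi]
Visit Tunis; enqueue Milan → queue [Quito, Seoul, Minsk, Sofia, Vilnius, Delhi, Milan]
Visit Quito → queue [Seoul, Minsk, Sofia, Vilnius, Delhi, Milan]
Visit Seoul → queue [Minsk, Sofia, Vilnius, Delhi, Milan]
Visit Minsk → queue [Sofia, Vilnius, Delhi, Milan]
Visit Sofia → queue [Vilnius, Delhi, Milan]
Visit Vilnius → queue [Delhi, Milan]
Visit Delhi → queue [Milan]
Visit Milan → queue []

Bogota, Lagos, Oslo, Porto, Riga, Hanoi, Kigali, Manila, Rabat, Dakar, Tunis, Quito, Seoul, Minsk, Sofia, Vilnius, Delhi, Milan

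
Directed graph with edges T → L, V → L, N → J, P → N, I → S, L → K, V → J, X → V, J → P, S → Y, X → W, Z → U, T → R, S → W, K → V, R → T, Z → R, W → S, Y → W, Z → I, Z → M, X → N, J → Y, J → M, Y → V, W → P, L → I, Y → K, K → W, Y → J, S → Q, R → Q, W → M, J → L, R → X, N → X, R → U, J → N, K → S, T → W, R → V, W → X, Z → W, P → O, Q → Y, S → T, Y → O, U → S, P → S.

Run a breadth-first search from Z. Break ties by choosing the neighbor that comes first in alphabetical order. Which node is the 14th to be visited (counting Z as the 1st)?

L

Visit Z; enqueue I, M, R, U, W → queue [I, M, R, U, W]
Visit I; enqueue S → queue [M, R, U, W, S]
Visit M → queue [R, U, W, S]
Visit R; enqueue Q, T, V, X → queue [U, W, S, Q, T, V, X]
Visit U → queue [W, S, Q, T, V, X]
Visit W; enqueue P → queue [S, Q, T, V, X, P]
Visit S; enqueue Y → queue [Q, T, V, X, P, Y]
Visit Q → queue [T, V, X, P, Y]
Visit T; enqueue L → queue [V, X, P, Y, L]
Visit V; enqueue J → queue [X, P, Y, L, J]
Visit X; enqueue N → queue [P, Y, L, J, N]
Visit P; enqueue O → queue [Y, L, J, N, O]
Visit Y; enqueue K → queue [L, J, N, O, K]
Visit L → queue [J, N, O, K]
Visit J → queue [N, O, K]
Visit N → queue [O, K]
Visit O → queue [K]
Visit K → queue []

Visit order: Z, I, M, R, U, W, S, Q, T, V, X, P, Y, L, J, N, O, K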